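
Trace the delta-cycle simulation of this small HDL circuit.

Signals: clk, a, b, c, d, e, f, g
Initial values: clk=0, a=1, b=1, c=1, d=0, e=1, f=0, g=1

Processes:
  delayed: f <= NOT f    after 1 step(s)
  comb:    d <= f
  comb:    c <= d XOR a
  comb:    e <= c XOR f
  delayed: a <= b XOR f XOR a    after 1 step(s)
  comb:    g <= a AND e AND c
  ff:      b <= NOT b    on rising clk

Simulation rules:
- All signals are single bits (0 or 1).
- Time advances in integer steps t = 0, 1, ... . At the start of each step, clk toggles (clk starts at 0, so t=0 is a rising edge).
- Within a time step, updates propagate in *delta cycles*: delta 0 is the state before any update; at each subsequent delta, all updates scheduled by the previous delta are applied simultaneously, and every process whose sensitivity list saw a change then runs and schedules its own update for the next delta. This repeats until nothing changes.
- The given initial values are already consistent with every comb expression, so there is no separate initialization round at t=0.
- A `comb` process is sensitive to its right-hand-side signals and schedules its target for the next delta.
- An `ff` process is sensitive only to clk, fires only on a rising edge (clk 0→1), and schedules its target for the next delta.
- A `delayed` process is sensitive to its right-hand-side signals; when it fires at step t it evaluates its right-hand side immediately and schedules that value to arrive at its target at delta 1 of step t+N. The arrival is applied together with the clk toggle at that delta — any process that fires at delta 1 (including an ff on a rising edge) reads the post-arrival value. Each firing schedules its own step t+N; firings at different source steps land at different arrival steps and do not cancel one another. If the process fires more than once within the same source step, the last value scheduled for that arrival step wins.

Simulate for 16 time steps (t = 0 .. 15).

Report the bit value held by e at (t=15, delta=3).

0

t0.Δ0 f=0 c=1 e=1 g=1 a=1 b=1 d=0 clk=0
t0.Δ1 f=0 c=1 e=1 g=1 a=1 b=1 d=0 clk=1
t0.Δ2 f=0 c=1 e=1 g=1 a=1 b=0 d=0 clk=1
t1.Δ0 f=0 c=1 e=1 g=1 a=1 b=0 d=0 clk=1
t1.Δ1 f=0 c=1 e=1 g=1 a=1 b=0 d=0 clk=0
t2.Δ0 f=0 c=1 e=1 g=1 a=1 b=0 d=0 clk=0
t2.Δ1 f=0 c=1 e=1 g=1 a=1 b=0 d=0 clk=1
t2.Δ2 f=0 c=1 e=1 g=1 a=1 b=1 d=0 clk=1
t3.Δ0 f=0 c=1 e=1 g=1 a=1 b=1 d=0 clk=1
t3.Δ1 f=0 c=1 e=1 g=1 a=0 b=1 d=0 clk=0
t3.Δ2 f=0 c=0 e=1 g=0 a=0 b=1 d=0 clk=0
t3.Δ3 f=0 c=0 e=0 g=0 a=0 b=1 d=0 clk=0
t4.Δ0 f=0 c=0 e=0 g=0 a=0 b=1 d=0 clk=0
t4.Δ1 f=0 c=0 e=0 g=0 a=1 b=1 d=0 clk=1
t4.Δ2 f=0 c=1 e=0 g=0 a=1 b=0 d=0 clk=1
t4.Δ3 f=0 c=1 e=1 g=0 a=1 b=0 d=0 clk=1
t4.Δ4 f=0 c=1 e=1 g=1 a=1 b=0 d=0 clk=1
t5.Δ0 f=0 c=1 e=1 g=1 a=1 b=0 d=0 clk=1
t5.Δ1 f=0 c=1 e=1 g=1 a=1 b=0 d=0 clk=0
t6.Δ0 f=0 c=1 e=1 g=1 a=1 b=0 d=0 clk=0
t6.Δ1 f=0 c=1 e=1 g=1 a=1 b=0 d=0 clk=1
t6.Δ2 f=0 c=1 e=1 g=1 a=1 b=1 d=0 clk=1
t7.Δ0 f=0 c=1 e=1 g=1 a=1 b=1 d=0 clk=1
t7.Δ1 f=0 c=1 e=1 g=1 a=0 b=1 d=0 clk=0
t7.Δ2 f=0 c=0 e=1 g=0 a=0 b=1 d=0 clk=0
t7.Δ3 f=0 c=0 e=0 g=0 a=0 b=1 d=0 clk=0
t8.Δ0 f=0 c=0 e=0 g=0 a=0 b=1 d=0 clk=0
t8.Δ1 f=0 c=0 e=0 g=0 a=1 b=1 d=0 clk=1
t8.Δ2 f=0 c=1 e=0 g=0 a=1 b=0 d=0 clk=1
t8.Δ3 f=0 c=1 e=1 g=0 a=1 b=0 d=0 clk=1
t8.Δ4 f=0 c=1 e=1 g=1 a=1 b=0 d=0 clk=1
t9.Δ0 f=0 c=1 e=1 g=1 a=1 b=0 d=0 clk=1
t9.Δ1 f=0 c=1 e=1 g=1 a=1 b=0 d=0 clk=0
t10.Δ0 f=0 c=1 e=1 g=1 a=1 b=0 d=0 clk=0
t10.Δ1 f=0 c=1 e=1 g=1 a=1 b=0 d=0 clk=1
t10.Δ2 f=0 c=1 e=1 g=1 a=1 b=1 d=0 clk=1
t11.Δ0 f=0 c=1 e=1 g=1 a=1 b=1 d=0 clk=1
t11.Δ1 f=0 c=1 e=1 g=1 a=0 b=1 d=0 clk=0
t11.Δ2 f=0 c=0 e=1 g=0 a=0 b=1 d=0 clk=0
t11.Δ3 f=0 c=0 e=0 g=0 a=0 b=1 d=0 clk=0
t12.Δ0 f=0 c=0 e=0 g=0 a=0 b=1 d=0 clk=0
t12.Δ1 f=0 c=0 e=0 g=0 a=1 b=1 d=0 clk=1
t12.Δ2 f=0 c=1 e=0 g=0 a=1 b=0 d=0 clk=1
t12.Δ3 f=0 c=1 e=1 g=0 a=1 b=0 d=0 clk=1
t12.Δ4 f=0 c=1 e=1 g=1 a=1 b=0 d=0 clk=1
t13.Δ0 f=0 c=1 e=1 g=1 a=1 b=0 d=0 clk=1
t13.Δ1 f=0 c=1 e=1 g=1 a=1 b=0 d=0 clk=0
t14.Δ0 f=0 c=1 e=1 g=1 a=1 b=0 d=0 clk=0
t14.Δ1 f=0 c=1 e=1 g=1 a=1 b=0 d=0 clk=1
t14.Δ2 f=0 c=1 e=1 g=1 a=1 b=1 d=0 clk=1
t15.Δ0 f=0 c=1 e=1 g=1 a=1 b=1 d=0 clk=1
t15.Δ1 f=0 c=1 e=1 g=1 a=0 b=1 d=0 clk=0
t15.Δ2 f=0 c=0 e=1 g=0 a=0 b=1 d=0 clk=0
t15.Δ3 f=0 c=0 e=0 g=0 a=0 b=1 d=0 clk=0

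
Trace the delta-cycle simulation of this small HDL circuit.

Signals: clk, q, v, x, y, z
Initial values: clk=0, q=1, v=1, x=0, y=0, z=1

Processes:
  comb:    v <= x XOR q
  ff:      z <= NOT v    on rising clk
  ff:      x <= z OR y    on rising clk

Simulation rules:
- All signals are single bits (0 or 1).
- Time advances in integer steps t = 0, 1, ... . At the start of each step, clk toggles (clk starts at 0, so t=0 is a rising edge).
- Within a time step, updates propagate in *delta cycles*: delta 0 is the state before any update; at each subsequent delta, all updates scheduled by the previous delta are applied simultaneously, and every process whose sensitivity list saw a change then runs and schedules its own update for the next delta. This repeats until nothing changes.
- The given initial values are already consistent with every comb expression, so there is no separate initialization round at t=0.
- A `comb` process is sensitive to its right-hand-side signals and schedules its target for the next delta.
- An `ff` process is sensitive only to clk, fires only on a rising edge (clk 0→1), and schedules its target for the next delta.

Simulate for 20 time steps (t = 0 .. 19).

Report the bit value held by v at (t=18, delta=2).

0

[bits: v,q,z,y,x,clk]
t=0: Δ0=111000 Δ1=111001 Δ2=110011 Δ3=010011 | 3Δ
t=1: Δ0=010011 Δ1=010010 | 1Δ
t=2: Δ0=010010 Δ1=010011 Δ2=011001 Δ3=111001 | 3Δ
t=3: Δ0=111001 Δ1=111000 | 1Δ
t=4: Δ0=111000 Δ1=111001 Δ2=110011 Δ3=010011 | 3Δ
t=5: Δ0=010011 Δ1=010010 | 1Δ
t=6: Δ0=010010 Δ1=010011 Δ2=011001 Δ3=111001 | 3Δ
t=7: Δ0=111001 Δ1=111000 | 1Δ
t=8: Δ0=111000 Δ1=111001 Δ2=110011 Δ3=010011 | 3Δ
t=9: Δ0=010011 Δ1=010010 | 1Δ
t=10: Δ0=010010 Δ1=010011 Δ2=011001 Δ3=111001 | 3Δ
t=11: Δ0=111001 Δ1=111000 | 1Δ
t=12: Δ0=111000 Δ1=111001 Δ2=110011 Δ3=010011 | 3Δ
t=13: Δ0=010011 Δ1=010010 | 1Δ
t=14: Δ0=010010 Δ1=010011 Δ2=011001 Δ3=111001 | 3Δ
t=15: Δ0=111001 Δ1=111000 | 1Δ
t=16: Δ0=111000 Δ1=111001 Δ2=110011 Δ3=010011 | 3Δ
t=17: Δ0=010011 Δ1=010010 | 1Δ
t=18: Δ0=010010 Δ1=010011 Δ2=011001 Δ3=111001 | 3Δ
t=19: Δ0=111001 Δ1=111000 | 1Δ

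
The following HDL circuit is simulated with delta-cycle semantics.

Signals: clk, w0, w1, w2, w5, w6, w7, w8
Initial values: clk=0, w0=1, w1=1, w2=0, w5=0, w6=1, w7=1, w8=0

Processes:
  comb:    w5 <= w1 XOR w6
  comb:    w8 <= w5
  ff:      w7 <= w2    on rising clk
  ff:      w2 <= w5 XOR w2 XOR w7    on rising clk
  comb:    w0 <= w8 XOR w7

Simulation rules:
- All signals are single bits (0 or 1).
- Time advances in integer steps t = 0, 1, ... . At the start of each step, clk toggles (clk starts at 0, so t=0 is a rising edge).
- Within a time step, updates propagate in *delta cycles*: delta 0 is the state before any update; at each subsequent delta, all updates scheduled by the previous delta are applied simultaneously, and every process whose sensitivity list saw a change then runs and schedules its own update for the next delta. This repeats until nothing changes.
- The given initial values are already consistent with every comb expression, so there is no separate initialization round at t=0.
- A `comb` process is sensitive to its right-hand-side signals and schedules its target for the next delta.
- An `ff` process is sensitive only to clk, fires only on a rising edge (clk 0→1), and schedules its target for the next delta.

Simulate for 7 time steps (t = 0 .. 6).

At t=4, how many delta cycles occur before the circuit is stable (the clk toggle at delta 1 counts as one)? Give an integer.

2

t=0 Δ0: w6=1 w8=0 w0=1 w1=1 w5=0 clk=0 w2=0 w7=1
  Δ1: clk:0→1
  Δ2: w2:0→1, w7:1→0
  Δ3: w0:1→0
  (3Δ to stable)
t=1 Δ0: w6=1 w8=0 w0=0 w1=1 w5=0 clk=1 w2=1 w7=0
  Δ1: clk:1→0
  (1Δ to stable)
t=2 Δ0: w6=1 w8=0 w0=0 w1=1 w5=0 clk=0 w2=1 w7=0
  Δ1: clk:0→1
  Δ2: w7:0→1
  Δ3: w0:0→1
  (3Δ to stable)
t=3 Δ0: w6=1 w8=0 w0=1 w1=1 w5=0 clk=1 w2=1 w7=1
  Δ1: clk:1→0
  (1Δ to stable)
t=4 Δ0: w6=1 w8=0 w0=1 w1=1 w5=0 clk=0 w2=1 w7=1
  Δ1: clk:0→1
  Δ2: w2:1→0
  (2Δ to stable)
t=5 Δ0: w6=1 w8=0 w0=1 w1=1 w5=0 clk=1 w2=0 w7=1
  Δ1: clk:1→0
  (1Δ to stable)
t=6 Δ0: w6=1 w8=0 w0=1 w1=1 w5=0 clk=0 w2=0 w7=1
  Δ1: clk:0→1
  Δ2: w2:0→1, w7:1→0
  Δ3: w0:1→0
  (3Δ to stable)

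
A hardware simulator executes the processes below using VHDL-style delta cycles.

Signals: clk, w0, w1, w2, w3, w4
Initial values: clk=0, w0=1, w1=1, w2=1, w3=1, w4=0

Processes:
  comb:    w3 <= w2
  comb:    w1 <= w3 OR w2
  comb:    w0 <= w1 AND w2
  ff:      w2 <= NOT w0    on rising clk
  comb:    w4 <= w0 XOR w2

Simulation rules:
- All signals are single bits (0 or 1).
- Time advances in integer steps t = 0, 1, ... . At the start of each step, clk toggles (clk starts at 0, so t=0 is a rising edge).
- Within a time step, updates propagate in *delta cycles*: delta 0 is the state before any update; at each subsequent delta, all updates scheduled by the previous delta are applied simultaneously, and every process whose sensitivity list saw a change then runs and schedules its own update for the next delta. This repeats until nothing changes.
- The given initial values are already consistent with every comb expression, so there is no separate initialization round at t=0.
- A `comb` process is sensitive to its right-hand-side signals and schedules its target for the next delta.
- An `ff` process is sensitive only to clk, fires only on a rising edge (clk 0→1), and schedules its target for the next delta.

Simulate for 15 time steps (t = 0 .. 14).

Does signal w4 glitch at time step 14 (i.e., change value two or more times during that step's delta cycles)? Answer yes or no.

[bits: clk,w4,w0,w2,w3,w1]
t=0: Δ0=001111 Δ1=101111 Δ2=101011 Δ3=110001 Δ4=100000 | 4Δ
t=1: Δ0=100000 Δ1=000000 | 1Δ
t=2: Δ0=000000 Δ1=100000 Δ2=100100 Δ3=110111 Δ4=111111 Δ5=101111 | 5Δ
t=3: Δ0=101111 Δ1=001111 | 1Δ
t=4: Δ0=001111 Δ1=101111 Δ2=101011 Δ3=110001 Δ4=100000 | 4Δ
t=5: Δ0=100000 Δ1=000000 | 1Δ
t=6: Δ0=000000 Δ1=100000 Δ2=100100 Δ3=110111 Δ4=111111 Δ5=101111 | 5Δ
t=7: Δ0=101111 Δ1=001111 | 1Δ
t=8: Δ0=001111 Δ1=101111 Δ2=101011 Δ3=110001 Δ4=100000 | 4Δ
t=9: Δ0=100000 Δ1=000000 | 1Δ
t=10: Δ0=000000 Δ1=100000 Δ2=100100 Δ3=110111 Δ4=111111 Δ5=101111 | 5Δ
t=11: Δ0=101111 Δ1=001111 | 1Δ
t=12: Δ0=001111 Δ1=101111 Δ2=101011 Δ3=110001 Δ4=100000 | 4Δ
t=13: Δ0=100000 Δ1=000000 | 1Δ
t=14: Δ0=000000 Δ1=100000 Δ2=100100 Δ3=110111 Δ4=111111 Δ5=101111 | 5Δ

yes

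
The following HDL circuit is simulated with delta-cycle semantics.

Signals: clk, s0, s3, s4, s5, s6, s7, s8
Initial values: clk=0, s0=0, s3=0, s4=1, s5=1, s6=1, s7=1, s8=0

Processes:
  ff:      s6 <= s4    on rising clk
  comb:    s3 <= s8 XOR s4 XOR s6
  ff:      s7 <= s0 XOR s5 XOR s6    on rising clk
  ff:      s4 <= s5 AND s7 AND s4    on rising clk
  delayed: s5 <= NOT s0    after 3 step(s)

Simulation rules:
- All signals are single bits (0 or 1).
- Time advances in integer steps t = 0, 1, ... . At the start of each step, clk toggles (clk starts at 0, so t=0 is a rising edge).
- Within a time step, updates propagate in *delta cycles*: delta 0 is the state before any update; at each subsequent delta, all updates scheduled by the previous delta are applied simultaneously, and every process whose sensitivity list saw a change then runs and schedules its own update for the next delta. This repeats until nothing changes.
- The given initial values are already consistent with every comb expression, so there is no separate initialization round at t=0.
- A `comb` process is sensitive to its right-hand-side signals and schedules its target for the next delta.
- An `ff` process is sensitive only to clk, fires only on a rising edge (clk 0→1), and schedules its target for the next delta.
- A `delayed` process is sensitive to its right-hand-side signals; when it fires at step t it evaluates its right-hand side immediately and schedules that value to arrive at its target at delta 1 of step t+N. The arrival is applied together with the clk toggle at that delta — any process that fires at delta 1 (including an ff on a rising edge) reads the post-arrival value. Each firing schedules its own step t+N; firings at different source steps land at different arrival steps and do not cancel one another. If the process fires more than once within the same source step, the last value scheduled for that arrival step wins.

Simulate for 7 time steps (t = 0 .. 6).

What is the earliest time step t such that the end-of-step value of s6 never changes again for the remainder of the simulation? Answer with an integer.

4

t=0 Δ0: clk=0 s4=1 s3=0 s6=1 s7=1 s5=1 s0=0 s8=0
  Δ1: clk:0→1
  Δ2: s7:1→0
  (2Δ to stable)
t=1 Δ0: clk=1 s4=1 s3=0 s6=1 s7=0 s5=1 s0=0 s8=0
  Δ1: clk:1→0
  (1Δ to stable)
t=2 Δ0: clk=0 s4=1 s3=0 s6=1 s7=0 s5=1 s0=0 s8=0
  Δ1: clk:0→1
  Δ2: s4:1→0
  Δ3: s3:0→1
  (3Δ to stable)
t=3 Δ0: clk=1 s4=0 s3=1 s6=1 s7=0 s5=1 s0=0 s8=0
  Δ1: clk:1→0
  (1Δ to stable)
t=4 Δ0: clk=0 s4=0 s3=1 s6=1 s7=0 s5=1 s0=0 s8=0
  Δ1: clk:0→1
  Δ2: s6:1→0
  Δ3: s3:1→0
  (3Δ to stable)
t=5 Δ0: clk=1 s4=0 s3=0 s6=0 s7=0 s5=1 s0=0 s8=0
  Δ1: clk:1→0
  (1Δ to stable)
t=6 Δ0: clk=0 s4=0 s3=0 s6=0 s7=0 s5=1 s0=0 s8=0
  Δ1: clk:0→1
  Δ2: s7:0→1
  (2Δ to stable)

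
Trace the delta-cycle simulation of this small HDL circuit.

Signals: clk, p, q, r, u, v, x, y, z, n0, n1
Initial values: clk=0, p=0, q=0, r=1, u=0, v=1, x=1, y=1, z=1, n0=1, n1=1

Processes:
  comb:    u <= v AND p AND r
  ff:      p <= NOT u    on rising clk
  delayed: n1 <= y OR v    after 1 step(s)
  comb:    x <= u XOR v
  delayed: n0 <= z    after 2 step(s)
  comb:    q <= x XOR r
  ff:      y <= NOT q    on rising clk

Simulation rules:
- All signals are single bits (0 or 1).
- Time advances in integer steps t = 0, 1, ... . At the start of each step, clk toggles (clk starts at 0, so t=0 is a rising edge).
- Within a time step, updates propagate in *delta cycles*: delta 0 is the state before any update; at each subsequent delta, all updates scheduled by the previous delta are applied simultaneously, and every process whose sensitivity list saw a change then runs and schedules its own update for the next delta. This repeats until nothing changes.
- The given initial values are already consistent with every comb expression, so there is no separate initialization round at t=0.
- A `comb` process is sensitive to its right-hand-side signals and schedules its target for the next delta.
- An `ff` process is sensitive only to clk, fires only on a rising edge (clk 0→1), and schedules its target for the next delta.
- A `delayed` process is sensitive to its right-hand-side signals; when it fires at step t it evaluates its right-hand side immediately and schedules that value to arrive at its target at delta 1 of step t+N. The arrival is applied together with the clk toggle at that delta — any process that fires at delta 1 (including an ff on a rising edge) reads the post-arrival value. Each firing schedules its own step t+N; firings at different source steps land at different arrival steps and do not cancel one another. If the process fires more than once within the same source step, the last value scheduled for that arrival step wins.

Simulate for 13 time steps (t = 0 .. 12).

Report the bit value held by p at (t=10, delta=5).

0

t=0 Δ0: n0=1 r=1 v=1 p=0 u=0 y=1 q=0 x=1 z=1 clk=0 n1=1
  Δ1: clk:0→1
  Δ2: p:0→1
  Δ3: u:0→1
  Δ4: x:1→0
  Δ5: q:0→1
  (5Δ to stable)
t=1 Δ0: n0=1 r=1 v=1 p=1 u=1 y=1 q=1 x=0 z=1 clk=1 n1=1
  Δ1: clk:1→0
  (1Δ to stable)
t=2 Δ0: n0=1 r=1 v=1 p=1 u=1 y=1 q=1 x=0 z=1 clk=0 n1=1
  Δ1: clk:0→1
  Δ2: p:1→0, y:1→0
  Δ3: u:1→0
  Δ4: x:0→1
  Δ5: q:1→0
  (5Δ to stable)
t=3 Δ0: n0=1 r=1 v=1 p=0 u=0 y=0 q=0 x=1 z=1 clk=1 n1=1
  Δ1: clk:1→0
  (1Δ to stable)
t=4 Δ0: n0=1 r=1 v=1 p=0 u=0 y=0 q=0 x=1 z=1 clk=0 n1=1
  Δ1: clk:0→1
  Δ2: p:0→1, y:0→1
  Δ3: u:0→1
  Δ4: x:1→0
  Δ5: q:0→1
  (5Δ to stable)
t=5 Δ0: n0=1 r=1 v=1 p=1 u=1 y=1 q=1 x=0 z=1 clk=1 n1=1
  Δ1: clk:1→0
  (1Δ to stable)
t=6 Δ0: n0=1 r=1 v=1 p=1 u=1 y=1 q=1 x=0 z=1 clk=0 n1=1
  Δ1: clk:0→1
  Δ2: p:1→0, y:1→0
  Δ3: u:1→0
  Δ4: x:0→1
  Δ5: q:1→0
  (5Δ to stable)
t=7 Δ0: n0=1 r=1 v=1 p=0 u=0 y=0 q=0 x=1 z=1 clk=1 n1=1
  Δ1: clk:1→0
  (1Δ to stable)
t=8 Δ0: n0=1 r=1 v=1 p=0 u=0 y=0 q=0 x=1 z=1 clk=0 n1=1
  Δ1: clk:0→1
  Δ2: p:0→1, y:0→1
  Δ3: u:0→1
  Δ4: x:1→0
  Δ5: q:0→1
  (5Δ to stable)
t=9 Δ0: n0=1 r=1 v=1 p=1 u=1 y=1 q=1 x=0 z=1 clk=1 n1=1
  Δ1: clk:1→0
  (1Δ to stable)
t=10 Δ0: n0=1 r=1 v=1 p=1 u=1 y=1 q=1 x=0 z=1 clk=0 n1=1
  Δ1: clk:0→1
  Δ2: p:1→0, y:1→0
  Δ3: u:1→0
  Δ4: x:0→1
  Δ5: q:1→0
  (5Δ to stable)
t=11 Δ0: n0=1 r=1 v=1 p=0 u=0 y=0 q=0 x=1 z=1 clk=1 n1=1
  Δ1: clk:1→0
  (1Δ to stable)
t=12 Δ0: n0=1 r=1 v=1 p=0 u=0 y=0 q=0 x=1 z=1 clk=0 n1=1
  Δ1: clk:0→1
  Δ2: p:0→1, y:0→1
  Δ3: u:0→1
  Δ4: x:1→0
  Δ5: q:0→1
  (5Δ to stable)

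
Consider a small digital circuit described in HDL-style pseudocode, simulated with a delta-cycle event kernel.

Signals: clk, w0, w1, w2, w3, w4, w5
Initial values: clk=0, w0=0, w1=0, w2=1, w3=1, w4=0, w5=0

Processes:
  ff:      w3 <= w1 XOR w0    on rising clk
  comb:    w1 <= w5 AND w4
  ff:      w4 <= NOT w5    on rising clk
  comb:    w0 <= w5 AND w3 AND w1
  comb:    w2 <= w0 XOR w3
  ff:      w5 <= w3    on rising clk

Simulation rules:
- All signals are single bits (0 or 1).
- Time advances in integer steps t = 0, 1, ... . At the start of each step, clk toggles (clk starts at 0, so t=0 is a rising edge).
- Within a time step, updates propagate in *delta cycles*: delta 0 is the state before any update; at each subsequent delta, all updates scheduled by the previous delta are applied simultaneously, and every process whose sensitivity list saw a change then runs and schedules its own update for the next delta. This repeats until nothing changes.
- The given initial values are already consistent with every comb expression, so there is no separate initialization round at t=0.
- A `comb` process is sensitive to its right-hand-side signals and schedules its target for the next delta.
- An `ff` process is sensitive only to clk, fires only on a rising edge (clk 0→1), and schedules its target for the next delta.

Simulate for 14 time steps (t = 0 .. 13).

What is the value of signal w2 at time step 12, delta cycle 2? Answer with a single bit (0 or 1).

1

t=0 Δ0: w5=0 clk=0 w0=0 w4=0 w2=1 w3=1 w1=0
  Δ1: clk:0→1
  Δ2: w5:0→1, w4:0→1, w3:1→0
  Δ3: w2:1→0, w1:0→1
  (3Δ to stable)
t=1 Δ0: w5=1 clk=1 w0=0 w4=1 w2=0 w3=0 w1=1
  Δ1: clk:1→0
  (1Δ to stable)
t=2 Δ0: w5=1 clk=0 w0=0 w4=1 w2=0 w3=0 w1=1
  Δ1: clk:0→1
  Δ2: w5:1→0, w4:1→0, w3:0→1
  Δ3: w2:0→1, w1:1→0
  (3Δ to stable)
t=3 Δ0: w5=0 clk=1 w0=0 w4=0 w2=1 w3=1 w1=0
  Δ1: clk:1→0
  (1Δ to stable)
t=4 Δ0: w5=0 clk=0 w0=0 w4=0 w2=1 w3=1 w1=0
  Δ1: clk:0→1
  Δ2: w5:0→1, w4:0→1, w3:1→0
  Δ3: w2:1→0, w1:0→1
  (3Δ to stable)
t=5 Δ0: w5=1 clk=1 w0=0 w4=1 w2=0 w3=0 w1=1
  Δ1: clk:1→0
  (1Δ to stable)
t=6 Δ0: w5=1 clk=0 w0=0 w4=1 w2=0 w3=0 w1=1
  Δ1: clk:0→1
  Δ2: w5:1→0, w4:1→0, w3:0→1
  Δ3: w2:0→1, w1:1→0
  (3Δ to stable)
t=7 Δ0: w5=0 clk=1 w0=0 w4=0 w2=1 w3=1 w1=0
  Δ1: clk:1→0
  (1Δ to stable)
t=8 Δ0: w5=0 clk=0 w0=0 w4=0 w2=1 w3=1 w1=0
  Δ1: clk:0→1
  Δ2: w5:0→1, w4:0→1, w3:1→0
  Δ3: w2:1→0, w1:0→1
  (3Δ to stable)
t=9 Δ0: w5=1 clk=1 w0=0 w4=1 w2=0 w3=0 w1=1
  Δ1: clk:1→0
  (1Δ to stable)
t=10 Δ0: w5=1 clk=0 w0=0 w4=1 w2=0 w3=0 w1=1
  Δ1: clk:0→1
  Δ2: w5:1→0, w4:1→0, w3:0→1
  Δ3: w2:0→1, w1:1→0
  (3Δ to stable)
t=11 Δ0: w5=0 clk=1 w0=0 w4=0 w2=1 w3=1 w1=0
  Δ1: clk:1→0
  (1Δ to stable)
t=12 Δ0: w5=0 clk=0 w0=0 w4=0 w2=1 w3=1 w1=0
  Δ1: clk:0→1
  Δ2: w5:0→1, w4:0→1, w3:1→0
  Δ3: w2:1→0, w1:0→1
  (3Δ to stable)
t=13 Δ0: w5=1 clk=1 w0=0 w4=1 w2=0 w3=0 w1=1
  Δ1: clk:1→0
  (1Δ to stable)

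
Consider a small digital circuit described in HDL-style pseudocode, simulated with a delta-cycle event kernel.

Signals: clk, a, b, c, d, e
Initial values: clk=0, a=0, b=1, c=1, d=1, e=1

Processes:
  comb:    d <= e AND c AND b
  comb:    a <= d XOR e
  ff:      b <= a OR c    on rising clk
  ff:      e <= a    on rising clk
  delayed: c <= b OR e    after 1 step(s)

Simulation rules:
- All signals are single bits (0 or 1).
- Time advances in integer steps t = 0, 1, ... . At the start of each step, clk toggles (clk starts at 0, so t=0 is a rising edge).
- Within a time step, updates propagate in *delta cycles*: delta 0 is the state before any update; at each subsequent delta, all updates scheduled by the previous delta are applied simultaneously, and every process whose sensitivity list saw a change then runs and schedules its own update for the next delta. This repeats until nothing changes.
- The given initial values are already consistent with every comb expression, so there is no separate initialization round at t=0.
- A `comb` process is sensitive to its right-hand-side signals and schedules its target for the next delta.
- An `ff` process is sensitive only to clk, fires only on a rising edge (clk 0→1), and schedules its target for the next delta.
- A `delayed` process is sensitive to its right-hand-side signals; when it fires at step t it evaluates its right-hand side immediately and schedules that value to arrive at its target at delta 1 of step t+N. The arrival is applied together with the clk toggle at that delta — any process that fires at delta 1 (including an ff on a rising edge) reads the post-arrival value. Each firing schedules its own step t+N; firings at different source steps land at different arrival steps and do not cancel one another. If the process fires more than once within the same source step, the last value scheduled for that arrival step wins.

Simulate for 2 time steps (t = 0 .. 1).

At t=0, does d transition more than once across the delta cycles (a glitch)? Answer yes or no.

[bits: d,e,clk,b,c,a]
t=0: Δ0=110110 Δ1=111110 Δ2=101110 Δ3=001111 Δ4=001110 | 4Δ
t=1: Δ0=001110 Δ1=000110 | 1Δ

no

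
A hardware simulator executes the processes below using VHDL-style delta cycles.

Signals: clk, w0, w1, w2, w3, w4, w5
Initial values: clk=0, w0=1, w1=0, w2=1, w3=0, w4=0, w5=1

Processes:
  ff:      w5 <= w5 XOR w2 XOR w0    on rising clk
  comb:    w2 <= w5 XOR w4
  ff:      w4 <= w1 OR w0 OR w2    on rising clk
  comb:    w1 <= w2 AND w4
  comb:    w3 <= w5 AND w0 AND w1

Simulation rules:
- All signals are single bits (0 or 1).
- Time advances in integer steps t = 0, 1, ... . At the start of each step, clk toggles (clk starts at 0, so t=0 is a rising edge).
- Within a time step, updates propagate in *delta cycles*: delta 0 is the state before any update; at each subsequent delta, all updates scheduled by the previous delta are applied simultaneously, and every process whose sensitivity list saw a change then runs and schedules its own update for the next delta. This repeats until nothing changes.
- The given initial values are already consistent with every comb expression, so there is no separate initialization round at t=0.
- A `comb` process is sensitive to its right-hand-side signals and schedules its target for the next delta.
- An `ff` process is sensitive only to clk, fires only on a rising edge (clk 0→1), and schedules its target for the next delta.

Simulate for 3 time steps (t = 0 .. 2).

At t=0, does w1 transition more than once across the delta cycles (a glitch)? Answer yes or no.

t0.Δ0 w5=1 w4=0 w1=0 w0=1 clk=0 w3=0 w2=1
t0.Δ1 w5=1 w4=0 w1=0 w0=1 clk=1 w3=0 w2=1
t0.Δ2 w5=1 w4=1 w1=0 w0=1 clk=1 w3=0 w2=1
t0.Δ3 w5=1 w4=1 w1=1 w0=1 clk=1 w3=0 w2=0
t0.Δ4 w5=1 w4=1 w1=0 w0=1 clk=1 w3=1 w2=0
t0.Δ5 w5=1 w4=1 w1=0 w0=1 clk=1 w3=0 w2=0
t1.Δ0 w5=1 w4=1 w1=0 w0=1 clk=1 w3=0 w2=0
t1.Δ1 w5=1 w4=1 w1=0 w0=1 clk=0 w3=0 w2=0
t2.Δ0 w5=1 w4=1 w1=0 w0=1 clk=0 w3=0 w2=0
t2.Δ1 w5=1 w4=1 w1=0 w0=1 clk=1 w3=0 w2=0
t2.Δ2 w5=0 w4=1 w1=0 w0=1 clk=1 w3=0 w2=0
t2.Δ3 w5=0 w4=1 w1=0 w0=1 clk=1 w3=0 w2=1
t2.Δ4 w5=0 w4=1 w1=1 w0=1 clk=1 w3=0 w2=1

yes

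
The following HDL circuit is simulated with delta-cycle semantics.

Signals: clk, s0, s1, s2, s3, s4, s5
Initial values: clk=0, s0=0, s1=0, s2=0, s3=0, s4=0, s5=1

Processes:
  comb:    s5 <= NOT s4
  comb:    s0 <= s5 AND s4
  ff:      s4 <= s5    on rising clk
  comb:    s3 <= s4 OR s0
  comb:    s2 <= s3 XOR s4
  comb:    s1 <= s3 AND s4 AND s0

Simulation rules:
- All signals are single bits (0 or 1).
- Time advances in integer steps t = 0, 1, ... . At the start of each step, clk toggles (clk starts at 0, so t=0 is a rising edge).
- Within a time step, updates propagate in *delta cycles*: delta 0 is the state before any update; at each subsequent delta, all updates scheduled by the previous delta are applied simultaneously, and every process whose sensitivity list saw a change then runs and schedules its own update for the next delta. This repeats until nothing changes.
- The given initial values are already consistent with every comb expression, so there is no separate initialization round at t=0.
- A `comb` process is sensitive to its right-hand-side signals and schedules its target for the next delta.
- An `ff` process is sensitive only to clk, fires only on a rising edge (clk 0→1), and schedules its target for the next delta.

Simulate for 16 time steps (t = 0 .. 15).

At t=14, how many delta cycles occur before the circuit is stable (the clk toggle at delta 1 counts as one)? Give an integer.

4

t0.Δ0 s4=0 s3=0 s1=0 s0=0 s5=1 clk=0 s2=0
t0.Δ1 s4=0 s3=0 s1=0 s0=0 s5=1 clk=1 s2=0
t0.Δ2 s4=1 s3=0 s1=0 s0=0 s5=1 clk=1 s2=0
t0.Δ3 s4=1 s3=1 s1=0 s0=1 s5=0 clk=1 s2=1
t0.Δ4 s4=1 s3=1 s1=1 s0=0 s5=0 clk=1 s2=0
t0.Δ5 s4=1 s3=1 s1=0 s0=0 s5=0 clk=1 s2=0
t1.Δ0 s4=1 s3=1 s1=0 s0=0 s5=0 clk=1 s2=0
t1.Δ1 s4=1 s3=1 s1=0 s0=0 s5=0 clk=0 s2=0
t2.Δ0 s4=1 s3=1 s1=0 s0=0 s5=0 clk=0 s2=0
t2.Δ1 s4=1 s3=1 s1=0 s0=0 s5=0 clk=1 s2=0
t2.Δ2 s4=0 s3=1 s1=0 s0=0 s5=0 clk=1 s2=0
t2.Δ3 s4=0 s3=0 s1=0 s0=0 s5=1 clk=1 s2=1
t2.Δ4 s4=0 s3=0 s1=0 s0=0 s5=1 clk=1 s2=0
t3.Δ0 s4=0 s3=0 s1=0 s0=0 s5=1 clk=1 s2=0
t3.Δ1 s4=0 s3=0 s1=0 s0=0 s5=1 clk=0 s2=0
t4.Δ0 s4=0 s3=0 s1=0 s0=0 s5=1 clk=0 s2=0
t4.Δ1 s4=0 s3=0 s1=0 s0=0 s5=1 clk=1 s2=0
t4.Δ2 s4=1 s3=0 s1=0 s0=0 s5=1 clk=1 s2=0
t4.Δ3 s4=1 s3=1 s1=0 s0=1 s5=0 clk=1 s2=1
t4.Δ4 s4=1 s3=1 s1=1 s0=0 s5=0 clk=1 s2=0
t4.Δ5 s4=1 s3=1 s1=0 s0=0 s5=0 clk=1 s2=0
t5.Δ0 s4=1 s3=1 s1=0 s0=0 s5=0 clk=1 s2=0
t5.Δ1 s4=1 s3=1 s1=0 s0=0 s5=0 clk=0 s2=0
t6.Δ0 s4=1 s3=1 s1=0 s0=0 s5=0 clk=0 s2=0
t6.Δ1 s4=1 s3=1 s1=0 s0=0 s5=0 clk=1 s2=0
t6.Δ2 s4=0 s3=1 s1=0 s0=0 s5=0 clk=1 s2=0
t6.Δ3 s4=0 s3=0 s1=0 s0=0 s5=1 clk=1 s2=1
t6.Δ4 s4=0 s3=0 s1=0 s0=0 s5=1 clk=1 s2=0
t7.Δ0 s4=0 s3=0 s1=0 s0=0 s5=1 clk=1 s2=0
t7.Δ1 s4=0 s3=0 s1=0 s0=0 s5=1 clk=0 s2=0
t8.Δ0 s4=0 s3=0 s1=0 s0=0 s5=1 clk=0 s2=0
t8.Δ1 s4=0 s3=0 s1=0 s0=0 s5=1 clk=1 s2=0
t8.Δ2 s4=1 s3=0 s1=0 s0=0 s5=1 clk=1 s2=0
t8.Δ3 s4=1 s3=1 s1=0 s0=1 s5=0 clk=1 s2=1
t8.Δ4 s4=1 s3=1 s1=1 s0=0 s5=0 clk=1 s2=0
t8.Δ5 s4=1 s3=1 s1=0 s0=0 s5=0 clk=1 s2=0
t9.Δ0 s4=1 s3=1 s1=0 s0=0 s5=0 clk=1 s2=0
t9.Δ1 s4=1 s3=1 s1=0 s0=0 s5=0 clk=0 s2=0
t10.Δ0 s4=1 s3=1 s1=0 s0=0 s5=0 clk=0 s2=0
t10.Δ1 s4=1 s3=1 s1=0 s0=0 s5=0 clk=1 s2=0
t10.Δ2 s4=0 s3=1 s1=0 s0=0 s5=0 clk=1 s2=0
t10.Δ3 s4=0 s3=0 s1=0 s0=0 s5=1 clk=1 s2=1
t10.Δ4 s4=0 s3=0 s1=0 s0=0 s5=1 clk=1 s2=0
t11.Δ0 s4=0 s3=0 s1=0 s0=0 s5=1 clk=1 s2=0
t11.Δ1 s4=0 s3=0 s1=0 s0=0 s5=1 clk=0 s2=0
t12.Δ0 s4=0 s3=0 s1=0 s0=0 s5=1 clk=0 s2=0
t12.Δ1 s4=0 s3=0 s1=0 s0=0 s5=1 clk=1 s2=0
t12.Δ2 s4=1 s3=0 s1=0 s0=0 s5=1 clk=1 s2=0
t12.Δ3 s4=1 s3=1 s1=0 s0=1 s5=0 clk=1 s2=1
t12.Δ4 s4=1 s3=1 s1=1 s0=0 s5=0 clk=1 s2=0
t12.Δ5 s4=1 s3=1 s1=0 s0=0 s5=0 clk=1 s2=0
t13.Δ0 s4=1 s3=1 s1=0 s0=0 s5=0 clk=1 s2=0
t13.Δ1 s4=1 s3=1 s1=0 s0=0 s5=0 clk=0 s2=0
t14.Δ0 s4=1 s3=1 s1=0 s0=0 s5=0 clk=0 s2=0
t14.Δ1 s4=1 s3=1 s1=0 s0=0 s5=0 clk=1 s2=0
t14.Δ2 s4=0 s3=1 s1=0 s0=0 s5=0 clk=1 s2=0
t14.Δ3 s4=0 s3=0 s1=0 s0=0 s5=1 clk=1 s2=1
t14.Δ4 s4=0 s3=0 s1=0 s0=0 s5=1 clk=1 s2=0
t15.Δ0 s4=0 s3=0 s1=0 s0=0 s5=1 clk=1 s2=0
t15.Δ1 s4=0 s3=0 s1=0 s0=0 s5=1 clk=0 s2=0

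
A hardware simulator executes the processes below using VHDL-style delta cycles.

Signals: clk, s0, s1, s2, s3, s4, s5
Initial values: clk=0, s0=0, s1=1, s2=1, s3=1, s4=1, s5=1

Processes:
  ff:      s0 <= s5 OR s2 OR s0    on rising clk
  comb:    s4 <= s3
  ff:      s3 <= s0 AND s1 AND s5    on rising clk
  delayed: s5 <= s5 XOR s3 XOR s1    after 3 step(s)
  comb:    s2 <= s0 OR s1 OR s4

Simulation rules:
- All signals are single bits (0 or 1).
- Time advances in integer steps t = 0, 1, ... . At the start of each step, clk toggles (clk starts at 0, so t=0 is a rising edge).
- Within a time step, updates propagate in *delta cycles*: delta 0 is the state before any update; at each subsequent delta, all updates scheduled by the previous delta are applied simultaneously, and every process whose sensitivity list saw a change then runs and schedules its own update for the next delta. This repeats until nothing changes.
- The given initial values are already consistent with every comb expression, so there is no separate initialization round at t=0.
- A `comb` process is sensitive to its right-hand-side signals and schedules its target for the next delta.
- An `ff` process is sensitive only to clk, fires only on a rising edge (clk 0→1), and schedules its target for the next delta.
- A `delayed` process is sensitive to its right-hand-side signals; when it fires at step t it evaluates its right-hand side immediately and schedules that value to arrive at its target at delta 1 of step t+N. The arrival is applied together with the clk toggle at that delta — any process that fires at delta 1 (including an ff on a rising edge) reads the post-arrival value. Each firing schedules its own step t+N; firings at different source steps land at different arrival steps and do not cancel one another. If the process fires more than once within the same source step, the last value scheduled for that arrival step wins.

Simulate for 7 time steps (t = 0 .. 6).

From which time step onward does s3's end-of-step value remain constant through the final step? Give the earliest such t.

4

[bits: s1,s4,clk,s3,s0,s2,s5]
t=0: Δ0=1101011 Δ1=1111011 Δ2=1110111 Δ3=1010111 | 3Δ
t=1: Δ0=1010111 Δ1=1000111 | 1Δ
t=2: Δ0=1000111 Δ1=1010111 Δ2=1011111 Δ3=1111111 | 3Δ
t=3: Δ0=1111111 Δ1=1101110 | 1Δ
t=4: Δ0=1101110 Δ1=1111110 Δ2=1110110 Δ3=1010110 | 3Δ
t=5: Δ0=1010110 Δ1=1000111 | 1Δ
t=6: Δ0=1000111 Δ1=1010110 | 1Δ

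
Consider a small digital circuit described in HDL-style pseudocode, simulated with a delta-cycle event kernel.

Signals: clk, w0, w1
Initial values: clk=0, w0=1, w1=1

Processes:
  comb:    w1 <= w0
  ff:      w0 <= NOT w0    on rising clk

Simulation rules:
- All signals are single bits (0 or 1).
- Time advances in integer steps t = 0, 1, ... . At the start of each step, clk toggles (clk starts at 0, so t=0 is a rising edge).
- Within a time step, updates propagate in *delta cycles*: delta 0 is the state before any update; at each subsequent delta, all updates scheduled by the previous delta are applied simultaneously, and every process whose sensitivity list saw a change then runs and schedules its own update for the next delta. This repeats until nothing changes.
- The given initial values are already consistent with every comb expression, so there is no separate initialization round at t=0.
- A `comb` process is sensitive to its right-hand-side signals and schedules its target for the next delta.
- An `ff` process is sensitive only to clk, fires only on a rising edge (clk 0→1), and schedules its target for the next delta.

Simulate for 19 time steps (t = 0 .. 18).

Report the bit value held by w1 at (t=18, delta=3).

1

t=0 Δ0: w0=1 clk=0 w1=1
  Δ1: clk:0→1
  Δ2: w0:1→0
  Δ3: w1:1→0
  (3Δ to stable)
t=1 Δ0: w0=0 clk=1 w1=0
  Δ1: clk:1→0
  (1Δ to stable)
t=2 Δ0: w0=0 clk=0 w1=0
  Δ1: clk:0→1
  Δ2: w0:0→1
  Δ3: w1:0→1
  (3Δ to stable)
t=3 Δ0: w0=1 clk=1 w1=1
  Δ1: clk:1→0
  (1Δ to stable)
t=4 Δ0: w0=1 clk=0 w1=1
  Δ1: clk:0→1
  Δ2: w0:1→0
  Δ3: w1:1→0
  (3Δ to stable)
t=5 Δ0: w0=0 clk=1 w1=0
  Δ1: clk:1→0
  (1Δ to stable)
t=6 Δ0: w0=0 clk=0 w1=0
  Δ1: clk:0→1
  Δ2: w0:0→1
  Δ3: w1:0→1
  (3Δ to stable)
t=7 Δ0: w0=1 clk=1 w1=1
  Δ1: clk:1→0
  (1Δ to stable)
t=8 Δ0: w0=1 clk=0 w1=1
  Δ1: clk:0→1
  Δ2: w0:1→0
  Δ3: w1:1→0
  (3Δ to stable)
t=9 Δ0: w0=0 clk=1 w1=0
  Δ1: clk:1→0
  (1Δ to stable)
t=10 Δ0: w0=0 clk=0 w1=0
  Δ1: clk:0→1
  Δ2: w0:0→1
  Δ3: w1:0→1
  (3Δ to stable)
t=11 Δ0: w0=1 clk=1 w1=1
  Δ1: clk:1→0
  (1Δ to stable)
t=12 Δ0: w0=1 clk=0 w1=1
  Δ1: clk:0→1
  Δ2: w0:1→0
  Δ3: w1:1→0
  (3Δ to stable)
t=13 Δ0: w0=0 clk=1 w1=0
  Δ1: clk:1→0
  (1Δ to stable)
t=14 Δ0: w0=0 clk=0 w1=0
  Δ1: clk:0→1
  Δ2: w0:0→1
  Δ3: w1:0→1
  (3Δ to stable)
t=15 Δ0: w0=1 clk=1 w1=1
  Δ1: clk:1→0
  (1Δ to stable)
t=16 Δ0: w0=1 clk=0 w1=1
  Δ1: clk:0→1
  Δ2: w0:1→0
  Δ3: w1:1→0
  (3Δ to stable)
t=17 Δ0: w0=0 clk=1 w1=0
  Δ1: clk:1→0
  (1Δ to stable)
t=18 Δ0: w0=0 clk=0 w1=0
  Δ1: clk:0→1
  Δ2: w0:0→1
  Δ3: w1:0→1
  (3Δ to stable)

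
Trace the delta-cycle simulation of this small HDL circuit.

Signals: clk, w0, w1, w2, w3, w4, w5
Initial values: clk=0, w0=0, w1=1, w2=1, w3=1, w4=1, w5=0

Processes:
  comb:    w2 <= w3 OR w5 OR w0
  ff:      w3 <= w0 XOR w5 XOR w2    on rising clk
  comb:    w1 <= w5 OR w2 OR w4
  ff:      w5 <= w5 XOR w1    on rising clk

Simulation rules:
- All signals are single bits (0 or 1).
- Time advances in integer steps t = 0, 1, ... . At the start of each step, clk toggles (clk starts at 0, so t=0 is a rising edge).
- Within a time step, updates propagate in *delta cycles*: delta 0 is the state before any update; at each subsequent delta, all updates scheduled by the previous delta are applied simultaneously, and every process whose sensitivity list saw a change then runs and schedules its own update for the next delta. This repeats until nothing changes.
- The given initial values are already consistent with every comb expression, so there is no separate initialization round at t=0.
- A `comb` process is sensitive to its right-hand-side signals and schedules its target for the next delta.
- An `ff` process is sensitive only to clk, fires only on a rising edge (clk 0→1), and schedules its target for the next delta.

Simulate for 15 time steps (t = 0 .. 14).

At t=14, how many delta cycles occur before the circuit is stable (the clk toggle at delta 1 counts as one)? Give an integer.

t=0 Δ0: w5=0 w1=1 w2=1 w4=1 clk=0 w0=0 w3=1
  Δ1: clk:0→1
  Δ2: w5:0→1
  (2Δ to stable)
t=1 Δ0: w5=1 w1=1 w2=1 w4=1 clk=1 w0=0 w3=1
  Δ1: clk:1→0
  (1Δ to stable)
t=2 Δ0: w5=1 w1=1 w2=1 w4=1 clk=0 w0=0 w3=1
  Δ1: clk:0→1
  Δ2: w5:1→0, w3:1→0
  Δ3: w2:1→0
  (3Δ to stable)
t=3 Δ0: w5=0 w1=1 w2=0 w4=1 clk=1 w0=0 w3=0
  Δ1: clk:1→0
  (1Δ to stable)
t=4 Δ0: w5=0 w1=1 w2=0 w4=1 clk=0 w0=0 w3=0
  Δ1: clk:0→1
  Δ2: w5:0→1
  Δ3: w2:0→1
  (3Δ to stable)
t=5 Δ0: w5=1 w1=1 w2=1 w4=1 clk=1 w0=0 w3=0
  Δ1: clk:1→0
  (1Δ to stable)
t=6 Δ0: w5=1 w1=1 w2=1 w4=1 clk=0 w0=0 w3=0
  Δ1: clk:0→1
  Δ2: w5:1→0
  Δ3: w2:1→0
  (3Δ to stable)
t=7 Δ0: w5=0 w1=1 w2=0 w4=1 clk=1 w0=0 w3=0
  Δ1: clk:1→0
  (1Δ to stable)
t=8 Δ0: w5=0 w1=1 w2=0 w4=1 clk=0 w0=0 w3=0
  Δ1: clk:0→1
  Δ2: w5:0→1
  Δ3: w2:0→1
  (3Δ to stable)
t=9 Δ0: w5=1 w1=1 w2=1 w4=1 clk=1 w0=0 w3=0
  Δ1: clk:1→0
  (1Δ to stable)
t=10 Δ0: w5=1 w1=1 w2=1 w4=1 clk=0 w0=0 w3=0
  Δ1: clk:0→1
  Δ2: w5:1→0
  Δ3: w2:1→0
  (3Δ to stable)
t=11 Δ0: w5=0 w1=1 w2=0 w4=1 clk=1 w0=0 w3=0
  Δ1: clk:1→0
  (1Δ to stable)
t=12 Δ0: w5=0 w1=1 w2=0 w4=1 clk=0 w0=0 w3=0
  Δ1: clk:0→1
  Δ2: w5:0→1
  Δ3: w2:0→1
  (3Δ to stable)
t=13 Δ0: w5=1 w1=1 w2=1 w4=1 clk=1 w0=0 w3=0
  Δ1: clk:1→0
  (1Δ to stable)
t=14 Δ0: w5=1 w1=1 w2=1 w4=1 clk=0 w0=0 w3=0
  Δ1: clk:0→1
  Δ2: w5:1→0
  Δ3: w2:1→0
  (3Δ to stable)

3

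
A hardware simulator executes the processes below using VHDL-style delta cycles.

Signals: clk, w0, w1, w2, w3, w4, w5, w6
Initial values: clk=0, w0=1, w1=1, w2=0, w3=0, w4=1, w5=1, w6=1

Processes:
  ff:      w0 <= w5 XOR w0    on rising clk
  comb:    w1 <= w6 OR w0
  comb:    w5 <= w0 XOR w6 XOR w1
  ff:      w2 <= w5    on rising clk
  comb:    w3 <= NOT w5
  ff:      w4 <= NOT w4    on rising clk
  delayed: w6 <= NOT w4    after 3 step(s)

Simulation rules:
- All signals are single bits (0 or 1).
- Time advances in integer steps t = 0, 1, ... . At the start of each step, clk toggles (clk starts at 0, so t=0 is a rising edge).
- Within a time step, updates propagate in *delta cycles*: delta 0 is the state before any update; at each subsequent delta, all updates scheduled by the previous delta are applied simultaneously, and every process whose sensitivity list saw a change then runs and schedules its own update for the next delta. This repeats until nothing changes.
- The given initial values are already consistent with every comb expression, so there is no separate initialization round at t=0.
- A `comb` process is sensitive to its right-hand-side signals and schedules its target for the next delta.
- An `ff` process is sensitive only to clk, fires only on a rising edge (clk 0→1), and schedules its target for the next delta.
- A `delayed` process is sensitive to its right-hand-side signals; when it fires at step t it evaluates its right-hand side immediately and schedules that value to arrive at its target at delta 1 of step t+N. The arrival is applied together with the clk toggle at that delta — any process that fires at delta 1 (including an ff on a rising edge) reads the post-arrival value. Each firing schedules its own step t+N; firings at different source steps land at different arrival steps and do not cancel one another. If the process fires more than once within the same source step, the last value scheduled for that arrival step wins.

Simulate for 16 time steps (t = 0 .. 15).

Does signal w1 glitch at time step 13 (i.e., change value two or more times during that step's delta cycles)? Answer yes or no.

[bits: w4,w6,w3,w1,w2,w0,clk,w5]
t=0: Δ0=11010101 Δ1=11010111 Δ2=01011011 Δ3=01011010 Δ4=01111010 | 4Δ
t=1: Δ0=01111010 Δ1=01111000 | 1Δ
t=2: Δ0=01111000 Δ1=01111010 Δ2=11110010 | 2Δ
t=3: Δ0=11110010 Δ1=11110000 | 1Δ
t=4: Δ0=11110000 Δ1=11110010 Δ2=01110010 | 2Δ
t=5: Δ0=01110010 Δ1=00110000 Δ2=00100001 Δ3=00000000 Δ4=00100000 | 4Δ
t=6: Δ0=00100000 Δ1=00100010 Δ2=10100010 | 2Δ
t=7: Δ0=10100010 Δ1=11100000 Δ2=11110001 Δ3=11010000 Δ4=11110000 | 4Δ
t=8: Δ0=11110000 Δ1=11110010 Δ2=01110010 | 2Δ
t=9: Δ0=01110010 Δ1=00110000 Δ2=00100001 Δ3=00000000 Δ4=00100000 | 4Δ
t=10: Δ0=00100000 Δ1=00100010 Δ2=10100010 | 2Δ
t=11: Δ0=10100010 Δ1=11100000 Δ2=11110001 Δ3=11010000 Δ4=11110000 | 4Δ
t=12: Δ0=11110000 Δ1=11110010 Δ2=01110010 | 2Δ
t=13: Δ0=01110010 Δ1=00110000 Δ2=00100001 Δ3=00000000 Δ4=00100000 | 4Δ
t=14: Δ0=00100000 Δ1=00100010 Δ2=10100010 | 2Δ
t=15: Δ0=10100010 Δ1=11100000 Δ2=11110001 Δ3=11010000 Δ4=11110000 | 4Δ

no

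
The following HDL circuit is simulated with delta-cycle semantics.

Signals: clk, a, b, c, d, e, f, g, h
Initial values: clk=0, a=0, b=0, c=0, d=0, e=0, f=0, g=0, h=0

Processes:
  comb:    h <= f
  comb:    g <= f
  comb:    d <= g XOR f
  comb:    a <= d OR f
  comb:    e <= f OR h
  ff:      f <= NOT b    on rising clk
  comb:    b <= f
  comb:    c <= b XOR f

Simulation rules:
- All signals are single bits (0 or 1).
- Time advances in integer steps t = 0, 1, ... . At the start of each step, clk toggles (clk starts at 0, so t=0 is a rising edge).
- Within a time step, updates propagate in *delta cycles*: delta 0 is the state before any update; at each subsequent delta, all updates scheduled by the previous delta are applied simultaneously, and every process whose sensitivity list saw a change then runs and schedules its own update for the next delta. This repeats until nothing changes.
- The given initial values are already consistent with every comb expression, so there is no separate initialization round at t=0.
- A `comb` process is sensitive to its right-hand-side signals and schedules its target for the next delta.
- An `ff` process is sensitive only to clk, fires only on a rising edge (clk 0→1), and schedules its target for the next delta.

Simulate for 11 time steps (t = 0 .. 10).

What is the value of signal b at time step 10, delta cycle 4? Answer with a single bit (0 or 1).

[bits: d,b,c,f,clk,e,h,g,a]
t=0: Δ0=000000000 Δ1=000010000 Δ2=000110000 Δ3=111111111 Δ4=010111111 | 4Δ
t=1: Δ0=010111111 Δ1=010101111 | 1Δ
t=2: Δ0=010101111 Δ1=010111111 Δ2=010011111 Δ3=101011000 Δ4=000010001 Δ5=000010000 | 5Δ
t=3: Δ0=000010000 Δ1=000000000 | 1Δ
t=4: Δ0=000000000 Δ1=000010000 Δ2=000110000 Δ3=111111111 Δ4=010111111 | 4Δ
t=5: Δ0=010111111 Δ1=010101111 | 1Δ
t=6: Δ0=010101111 Δ1=010111111 Δ2=010011111 Δ3=101011000 Δ4=000010001 Δ5=000010000 | 5Δ
t=7: Δ0=000010000 Δ1=000000000 | 1Δ
t=8: Δ0=000000000 Δ1=000010000 Δ2=000110000 Δ3=111111111 Δ4=010111111 | 4Δ
t=9: Δ0=010111111 Δ1=010101111 | 1Δ
t=10: Δ0=010101111 Δ1=010111111 Δ2=010011111 Δ3=101011000 Δ4=000010001 Δ5=000010000 | 5Δ

0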